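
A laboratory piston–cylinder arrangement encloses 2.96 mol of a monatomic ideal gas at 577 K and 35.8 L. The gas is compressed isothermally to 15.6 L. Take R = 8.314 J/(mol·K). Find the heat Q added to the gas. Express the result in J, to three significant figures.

Isothermal ⇒ ΔU = 0, so Q = W = nRT ln(V₂/V₁).
Q = (2.96)(8.314)(577) ln(15.6/35.8) = 14200 × -0.8307 = -11795 J.

Q ≈ -11800 J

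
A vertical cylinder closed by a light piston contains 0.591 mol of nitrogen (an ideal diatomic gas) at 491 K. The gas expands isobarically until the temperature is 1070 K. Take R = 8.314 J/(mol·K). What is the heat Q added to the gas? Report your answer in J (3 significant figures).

Isobaric: W = nRΔT = (0.591)(8.314)(579) = 2845 J.
ΔU = nCᵥΔT with Cᵥ = 5R/2: ΔU = (0.591)(20.79)(579) = 7112 J.
Q = ΔU + W = 7112 + 2845 = 9957 J.

Q ≈ 9960 J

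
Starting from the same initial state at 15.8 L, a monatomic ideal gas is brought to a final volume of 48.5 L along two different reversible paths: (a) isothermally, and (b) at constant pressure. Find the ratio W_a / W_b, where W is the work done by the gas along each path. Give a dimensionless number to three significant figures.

Path (a) isothermal: W = P₁V₁ ln(V₂/V₁) → W_a/(P₁V₁) = 1.122.
Path (b) isobaric: W = P₁(V₂ − V₁) → W_b/(P₁V₁) = 2.07.
W_a / W_b = 1.122 / 2.07 = 0.5419.

W_a / W_b ≈ 0.542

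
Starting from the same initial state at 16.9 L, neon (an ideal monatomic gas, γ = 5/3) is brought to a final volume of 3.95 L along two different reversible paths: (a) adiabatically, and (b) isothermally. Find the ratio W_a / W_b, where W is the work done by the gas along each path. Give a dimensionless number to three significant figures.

W_a / W_b ≈ 1.69

Path (a) adiabatic: W = P₁V₁(1 − (V₁/V₂)^(γ−1))/(γ−1) → W_a/(P₁V₁) = -2.453.
Path (b) isothermal: W = P₁V₁ ln(V₂/V₁) → W_b/(P₁V₁) = -1.454.
W_a / W_b = -2.453 / -1.454 = 1.688.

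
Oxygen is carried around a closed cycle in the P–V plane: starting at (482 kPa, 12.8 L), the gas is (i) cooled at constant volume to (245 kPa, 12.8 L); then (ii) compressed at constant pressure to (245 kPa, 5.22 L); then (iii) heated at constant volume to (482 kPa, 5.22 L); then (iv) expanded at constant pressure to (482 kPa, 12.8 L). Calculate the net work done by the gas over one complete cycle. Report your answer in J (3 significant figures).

Constant-volume legs do no work.
W(ii) = (245)(5.22 − 12.8) = -1857 J; W(iv) = (482)(12.8 − 5.22) = 3654 J.
W_net = -1857 + 3654 = 1796 J (the clockwise enclosed area).

W_net ≈ 1800 J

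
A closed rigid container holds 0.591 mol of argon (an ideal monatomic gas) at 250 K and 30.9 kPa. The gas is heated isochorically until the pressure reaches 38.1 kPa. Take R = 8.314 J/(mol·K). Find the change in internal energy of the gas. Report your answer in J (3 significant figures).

Constant volume ⇒ W = 0, so Q = ΔU = nCᵥΔT with Cᵥ = 3R/2 = 12.47 J/(mol·K).
At constant V, T₂/T₁ = P₂/P₁ ⇒ ΔT = T₁(P₂/P₁ − 1) = 250·(38.1/30.9 − 1) = 58.25 K.
ΔU = (0.591)(12.47)(58.25) = 429.3 J.

ΔU ≈ 429 J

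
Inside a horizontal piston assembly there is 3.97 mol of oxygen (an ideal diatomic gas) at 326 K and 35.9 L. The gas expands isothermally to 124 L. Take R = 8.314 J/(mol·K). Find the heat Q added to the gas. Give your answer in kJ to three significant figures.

Isothermal ⇒ ΔU = 0, so Q = W = nRT ln(V₂/V₁).
Q = (3.97)(8.314)(326) ln(124/35.9) = 10760 × 1.24 = 13338 J.

Q ≈ 13.3 kJ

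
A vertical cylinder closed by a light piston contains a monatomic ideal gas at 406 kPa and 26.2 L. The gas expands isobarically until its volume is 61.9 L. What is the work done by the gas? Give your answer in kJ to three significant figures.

W ≈ 14.5 kJ

Isobaric: W = P ΔV.
W = (406 kPa)(61.9 − 26.2 L) = (406)(35.7) = 14494 J.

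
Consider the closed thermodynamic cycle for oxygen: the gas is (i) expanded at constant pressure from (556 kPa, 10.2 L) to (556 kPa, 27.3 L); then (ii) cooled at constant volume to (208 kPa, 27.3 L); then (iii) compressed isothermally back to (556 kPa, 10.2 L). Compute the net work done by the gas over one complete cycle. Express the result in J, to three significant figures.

Leg (i): W = PΔV = (556)(27.3 − 10.2) = 9508 J.
Leg (ii): W = 0.
Leg (iii): W = PᵢVᵢ ln(V_f/Vᵢ) = (5678) ln(10.2/27.3) = -5590 J.
W_net = 9508 − 5590 = 3917 J.

W_net ≈ 3920 J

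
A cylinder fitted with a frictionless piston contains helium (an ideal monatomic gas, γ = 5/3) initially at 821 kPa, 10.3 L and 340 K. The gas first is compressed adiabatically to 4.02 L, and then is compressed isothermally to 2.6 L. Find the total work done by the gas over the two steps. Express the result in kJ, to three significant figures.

Step 1 (adiabatic): W = (P₁V₁ − P₂V₂)/(γ−1) = (8456 − 15834)/0.667 = -11066 J.
After step 1: P = 3939 kPa, V = 4.02 L, T = 636.6 K.
Step 2 (isothermal): W = P₁V₁ ln(V₂/V₁) = (15834) ln(2.6/4.02) = -6900 J.
W_total = -11066 − 6900 = -17966 J.

W_total ≈ -18.0 kJ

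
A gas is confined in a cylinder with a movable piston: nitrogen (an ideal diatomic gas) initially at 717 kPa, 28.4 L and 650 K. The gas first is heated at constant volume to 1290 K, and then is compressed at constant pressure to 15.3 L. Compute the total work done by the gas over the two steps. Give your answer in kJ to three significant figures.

Step 1 (isochoric): W = 0 (constant volume).
After step 1: P = 1423 kPa (V unchanged).
Step 2 (isobaric): W = PΔV = (1423 kPa)(15.3 − 28.4 L) = -18641 J.
W_total = 0 − 18641 = -18641 J.

W_total ≈ -18.6 kJ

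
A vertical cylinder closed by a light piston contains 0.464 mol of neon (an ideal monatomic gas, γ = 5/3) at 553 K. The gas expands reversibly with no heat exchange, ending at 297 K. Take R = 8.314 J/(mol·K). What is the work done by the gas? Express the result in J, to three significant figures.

Adiabatic ⇒ Q = 0, so W_by = −ΔU = nCᵥ(T₁ − T₂).
Cᵥ = 3R/2 = 12.47 J/(mol·K).
W = (0.464)(12.47)(553 − 297) = 1481 J.

W ≈ 1480 J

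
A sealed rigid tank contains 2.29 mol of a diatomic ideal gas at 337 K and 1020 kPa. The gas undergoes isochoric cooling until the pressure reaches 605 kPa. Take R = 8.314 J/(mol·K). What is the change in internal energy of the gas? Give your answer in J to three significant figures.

Constant volume ⇒ W = 0, so Q = ΔU = nCᵥΔT with Cᵥ = 5R/2 = 20.79 J/(mol·K).
At constant V, T₂/T₁ = P₂/P₁ ⇒ ΔT = T₁(P₂/P₁ − 1) = 337·(605/1020 − 1) = -137.1 K.
ΔU = (2.29)(20.79)(-137.1) = -6526 J.

ΔU ≈ -6530 J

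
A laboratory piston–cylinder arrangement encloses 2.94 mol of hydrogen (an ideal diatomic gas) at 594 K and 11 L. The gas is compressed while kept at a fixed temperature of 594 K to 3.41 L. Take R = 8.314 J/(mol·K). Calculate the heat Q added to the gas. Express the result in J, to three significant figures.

Isothermal ⇒ ΔU = 0, so Q = W = nRT ln(V₂/V₁).
Q = (2.94)(8.314)(594) ln(3.41/11) = 14519 × -1.171 = -17005 J.

Q ≈ -17000 J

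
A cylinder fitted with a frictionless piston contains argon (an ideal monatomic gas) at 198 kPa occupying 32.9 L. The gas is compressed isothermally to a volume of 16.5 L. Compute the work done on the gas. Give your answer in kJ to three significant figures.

Isothermal: W = nRT ln(V₂/V₁) = P₁V₁ ln(V₂/V₁).
P₁V₁ = (198 kPa)(32.9 L) = 6514 J.
W = 6514 × ln(16.5/32.9) = 6514 × -0.6901
W_by_gas = -4496 J; work on gas = −W_by = 4496 J.

W ≈ 4.50 kJ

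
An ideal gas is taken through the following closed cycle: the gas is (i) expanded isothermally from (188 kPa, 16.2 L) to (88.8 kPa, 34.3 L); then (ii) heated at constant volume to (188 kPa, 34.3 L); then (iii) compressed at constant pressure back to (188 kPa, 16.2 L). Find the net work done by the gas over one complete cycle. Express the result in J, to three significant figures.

W_net ≈ -1120 J

Leg (i): W = PᵢVᵢ ln(V_f/Vᵢ) = (3046) ln(34.3/16.2) = 2285 J.
Leg (ii): W = 0.
Leg (iii): W = PΔV = (188)(16.2 − 34.3) = -3403 J.
W_net = 2285 − 3403 = -1118 J.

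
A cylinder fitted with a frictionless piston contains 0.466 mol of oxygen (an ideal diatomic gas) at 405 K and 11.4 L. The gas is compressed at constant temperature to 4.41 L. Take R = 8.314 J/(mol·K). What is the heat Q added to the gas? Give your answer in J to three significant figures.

Q ≈ -1490 J

Isothermal ⇒ ΔU = 0, so Q = W = nRT ln(V₂/V₁).
Q = (0.466)(8.314)(405) ln(4.41/11.4) = 1569 × -0.9497 = -1490 J.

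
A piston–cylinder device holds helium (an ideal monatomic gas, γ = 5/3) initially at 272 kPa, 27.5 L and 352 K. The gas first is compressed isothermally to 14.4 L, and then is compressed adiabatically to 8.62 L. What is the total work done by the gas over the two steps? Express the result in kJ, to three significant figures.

Step 1 (isothermal): W = P₁V₁ ln(V₂/V₁) = (7480) ln(14.4/27.5) = -4839 J.
After step 1: P = 519.4 kPa, V = 14.4 L, T = 352 K.
Step 2 (adiabatic): W = (P₁V₁ − P₂V₂)/(γ−1) = (7480 − 10531)/0.667 = -4577 J.
W_total = -4839 − 4577 = -9416 J.

W_total ≈ -9.42 kJ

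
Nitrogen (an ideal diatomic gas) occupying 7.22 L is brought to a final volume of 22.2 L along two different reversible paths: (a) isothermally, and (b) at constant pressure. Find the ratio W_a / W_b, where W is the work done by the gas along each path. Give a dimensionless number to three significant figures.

W_a / W_b ≈ 0.541

Path (a) isothermal: W = P₁V₁ ln(V₂/V₁) → W_a/(P₁V₁) = 1.123.
Path (b) isobaric: W = P₁(V₂ − V₁) → W_b/(P₁V₁) = 2.075.
W_a / W_b = 1.123 / 2.075 = 0.5414.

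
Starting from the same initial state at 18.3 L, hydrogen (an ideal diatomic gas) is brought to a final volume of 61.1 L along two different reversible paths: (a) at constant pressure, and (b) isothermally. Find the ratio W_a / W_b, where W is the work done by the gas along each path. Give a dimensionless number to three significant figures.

W_a / W_b ≈ 1.94

Path (a) isobaric: W = P₁(V₂ − V₁) → W_a/(P₁V₁) = 2.339.
Path (b) isothermal: W = P₁V₁ ln(V₂/V₁) → W_b/(P₁V₁) = 1.206.
W_a / W_b = 2.339 / 1.206 = 1.94.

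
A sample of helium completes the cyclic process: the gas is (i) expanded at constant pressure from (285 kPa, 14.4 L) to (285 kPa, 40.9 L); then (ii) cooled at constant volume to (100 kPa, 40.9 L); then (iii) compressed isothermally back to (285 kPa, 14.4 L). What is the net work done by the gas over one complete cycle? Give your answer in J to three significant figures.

W_net ≈ 3280 J

Leg (i): W = PΔV = (285)(40.9 − 14.4) = 7552 J.
Leg (ii): W = 0.
Leg (iii): W = PᵢVᵢ ln(V_f/Vᵢ) = (4090) ln(14.4/40.9) = -4270 J.
W_net = 7552 − 4270 = 3283 J.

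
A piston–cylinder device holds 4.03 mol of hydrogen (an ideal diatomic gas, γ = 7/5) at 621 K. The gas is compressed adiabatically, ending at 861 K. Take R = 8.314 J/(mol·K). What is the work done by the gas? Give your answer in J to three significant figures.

W ≈ -20100 J

Adiabatic ⇒ Q = 0, so W_by = −ΔU = nCᵥ(T₁ − T₂).
Cᵥ = 5R/2 = 20.79 J/(mol·K).
W = (4.03)(20.79)(621 − 861) = -20103 J.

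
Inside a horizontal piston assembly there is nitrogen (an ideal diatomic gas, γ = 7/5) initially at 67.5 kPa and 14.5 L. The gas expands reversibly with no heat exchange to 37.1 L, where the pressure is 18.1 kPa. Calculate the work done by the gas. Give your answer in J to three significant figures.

Adiabatic: W = (P₁V₁ − P₂V₂)/(γ − 1) with γ = 7/5.
P₁V₁ = 978.8 J, P₂V₂ = 671.5 J.
W = (978.8 − 671.5) / 0.4 = 768.1 J.

W ≈ 768 J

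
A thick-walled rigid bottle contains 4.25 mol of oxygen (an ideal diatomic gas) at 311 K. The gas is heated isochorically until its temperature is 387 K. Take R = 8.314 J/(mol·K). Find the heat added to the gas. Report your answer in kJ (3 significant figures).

Constant volume ⇒ W = 0, so Q = ΔU = nCᵥΔT with Cᵥ = 5R/2 = 20.79 J/(mol·K).
ΔU = (4.25)(20.79)(387 − 311) = 6714 J.

Q ≈ 6.71 kJ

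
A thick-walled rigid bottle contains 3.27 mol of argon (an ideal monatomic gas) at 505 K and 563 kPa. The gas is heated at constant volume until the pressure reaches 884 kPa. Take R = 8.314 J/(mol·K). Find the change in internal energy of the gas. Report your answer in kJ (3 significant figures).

ΔU ≈ 11.7 kJ

Constant volume ⇒ W = 0, so Q = ΔU = nCᵥΔT with Cᵥ = 3R/2 = 12.47 J/(mol·K).
At constant V, T₂/T₁ = P₂/P₁ ⇒ ΔT = T₁(P₂/P₁ − 1) = 505·(884/563 − 1) = 287.9 K.
ΔU = (3.27)(12.47)(287.9) = 11742 J.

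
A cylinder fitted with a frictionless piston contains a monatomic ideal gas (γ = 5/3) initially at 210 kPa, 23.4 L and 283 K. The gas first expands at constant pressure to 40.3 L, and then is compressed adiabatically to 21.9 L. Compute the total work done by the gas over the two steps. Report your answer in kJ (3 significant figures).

W_total ≈ -2.82 kJ

Step 1 (isobaric): W = PΔV = (210 kPa)(40.3 − 23.4 L) = 3549 J.
After step 1: P = 210 kPa, V = 40.3 L, T = 487.4 K.
Step 2 (adiabatic): W = (P₁V₁ − P₂V₂)/(γ−1) = (8463 − 12709)/0.667 = -6368 J.
W_total = 3549 − 6368 = -2819 J.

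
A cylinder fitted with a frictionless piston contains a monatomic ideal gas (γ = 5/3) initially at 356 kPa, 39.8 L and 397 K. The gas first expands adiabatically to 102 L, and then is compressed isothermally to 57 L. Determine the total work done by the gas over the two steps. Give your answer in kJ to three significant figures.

Step 1 (adiabatic): W = (P₁V₁ − P₂V₂)/(γ−1) = (14169 − 7566)/0.667 = 9904 J.
After step 1: P = 74.17 kPa, V = 102 L, T = 212 K.
Step 2 (isothermal): W = P₁V₁ ln(V₂/V₁) = (7566) ln(57/102) = -4403 J.
W_total = 9904 − 4403 = 5502 J.

W_total ≈ 5.50 kJ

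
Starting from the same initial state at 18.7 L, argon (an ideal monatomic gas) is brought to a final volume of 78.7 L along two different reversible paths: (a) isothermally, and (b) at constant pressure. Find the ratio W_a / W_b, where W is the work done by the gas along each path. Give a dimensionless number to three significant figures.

Path (a) isothermal: W = P₁V₁ ln(V₂/V₁) → W_a/(P₁V₁) = 1.437.
Path (b) isobaric: W = P₁(V₂ − V₁) → W_b/(P₁V₁) = 3.209.
W_a / W_b = 1.437 / 3.209 = 0.4479.

W_a / W_b ≈ 0.448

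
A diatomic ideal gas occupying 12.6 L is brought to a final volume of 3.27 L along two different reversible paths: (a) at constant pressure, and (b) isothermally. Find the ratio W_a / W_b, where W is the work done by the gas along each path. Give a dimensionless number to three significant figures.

Path (a) isobaric: W = P₁(V₂ − V₁) → W_a/(P₁V₁) = -0.7405.
Path (b) isothermal: W = P₁V₁ ln(V₂/V₁) → W_b/(P₁V₁) = -1.349.
W_a / W_b = -0.7405 / -1.349 = 0.5489.

W_a / W_b ≈ 0.549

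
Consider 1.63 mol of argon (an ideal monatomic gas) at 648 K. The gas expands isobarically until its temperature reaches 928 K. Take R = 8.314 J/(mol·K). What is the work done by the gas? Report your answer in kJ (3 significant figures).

Isobaric: W = P ΔV = nR ΔT.
W = (1.63)(8.314)(928 − 648) = 3795 J.

W ≈ 3.79 kJ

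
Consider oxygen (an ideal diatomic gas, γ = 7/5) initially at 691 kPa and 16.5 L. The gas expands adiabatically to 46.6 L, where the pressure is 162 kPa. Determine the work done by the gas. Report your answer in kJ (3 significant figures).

W ≈ 9.63 kJ

Adiabatic: W = (P₁V₁ − P₂V₂)/(γ − 1) with γ = 7/5.
P₁V₁ = 11402 J, P₂V₂ = 7549 J.
W = (11402 − 7549) / 0.4 = 9631 J.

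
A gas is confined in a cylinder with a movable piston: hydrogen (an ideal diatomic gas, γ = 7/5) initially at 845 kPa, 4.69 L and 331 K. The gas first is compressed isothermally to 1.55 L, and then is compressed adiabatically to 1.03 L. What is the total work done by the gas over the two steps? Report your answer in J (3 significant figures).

Step 1 (isothermal): W = P₁V₁ ln(V₂/V₁) = (3963) ln(1.55/4.69) = -4388 J.
After step 1: P = 2557 kPa, V = 1.55 L, T = 331 K.
Step 2 (adiabatic): W = (P₁V₁ − P₂V₂)/(γ−1) = (3963 − 4667)/0.4 = -1760 J.
W_total = -4388 − 1760 = -6147 J.

W_total ≈ -6150 J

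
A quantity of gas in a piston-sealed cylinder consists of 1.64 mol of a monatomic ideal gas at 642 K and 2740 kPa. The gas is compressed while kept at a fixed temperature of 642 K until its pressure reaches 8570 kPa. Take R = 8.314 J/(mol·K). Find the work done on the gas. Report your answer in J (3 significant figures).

W ≈ 9980 J

Isothermal process: W = nRT ln(V₂/V₁) = nRT ln(P₁/P₂).
W = (1.64)(8.314)(642) × ln(2740/8570)
  = 8754 × ln(0.3197) = 8754 × -1.14
W_by_gas = -9982 J; work on gas = −W_by = 9982 J.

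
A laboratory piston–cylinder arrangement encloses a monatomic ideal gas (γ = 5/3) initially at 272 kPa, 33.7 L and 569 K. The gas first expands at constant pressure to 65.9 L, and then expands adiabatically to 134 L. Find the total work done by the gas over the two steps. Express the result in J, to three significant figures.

Step 1 (isobaric): W = PΔV = (272 kPa)(65.9 − 33.7 L) = 8758 J.
After step 1: P = 272 kPa, V = 65.9 L, T = 1113 K.
Step 2 (adiabatic): W = (P₁V₁ − P₂V₂)/(γ−1) = (17925 − 11168)/0.667 = 10135 J.
W_total = 8758 + 10135 = 18894 J.

W_total ≈ 18900 J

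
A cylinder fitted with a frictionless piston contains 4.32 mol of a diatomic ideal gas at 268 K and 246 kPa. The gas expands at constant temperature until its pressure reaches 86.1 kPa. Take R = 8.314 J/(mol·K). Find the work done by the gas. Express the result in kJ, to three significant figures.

Isothermal process: W = nRT ln(V₂/V₁) = nRT ln(P₁/P₂).
W = (4.32)(8.314)(268) × ln(246/86.1)
  = 9626 × ln(2.857) = 9626 × 1.05
W_by_gas = 10105 J.

W ≈ 10.1 kJ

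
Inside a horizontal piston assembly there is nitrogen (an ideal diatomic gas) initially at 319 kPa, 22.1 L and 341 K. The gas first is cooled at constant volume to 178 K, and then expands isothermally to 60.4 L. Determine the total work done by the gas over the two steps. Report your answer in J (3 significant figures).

Step 1 (isochoric): W = 0 (constant volume).
After step 1: P = 166.5 kPa (V unchanged).
Step 2 (isothermal): W = P₁V₁ ln(V₂/V₁) = (3680) ln(60.4/22.1) = 3700 J.
W_total = 0 + 3700 = 3700 J.

W_total ≈ 3700 J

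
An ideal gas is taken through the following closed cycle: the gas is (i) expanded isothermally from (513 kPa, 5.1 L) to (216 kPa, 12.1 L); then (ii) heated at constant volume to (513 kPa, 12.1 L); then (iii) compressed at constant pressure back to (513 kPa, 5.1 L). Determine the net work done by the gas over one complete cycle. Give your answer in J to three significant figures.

W_net ≈ -1330 J

Leg (i): W = PᵢVᵢ ln(V_f/Vᵢ) = (2616) ln(12.1/5.1) = 2260 J.
Leg (ii): W = 0.
Leg (iii): W = PΔV = (513)(5.1 − 12.1) = -3591 J.
W_net = 2260 − 3591 = -1331 J.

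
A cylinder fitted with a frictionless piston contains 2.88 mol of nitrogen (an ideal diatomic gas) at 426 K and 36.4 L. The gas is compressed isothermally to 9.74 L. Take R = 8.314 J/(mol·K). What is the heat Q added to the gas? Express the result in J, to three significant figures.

Isothermal ⇒ ΔU = 0, so Q = W = nRT ln(V₂/V₁).
Q = (2.88)(8.314)(426) ln(9.74/36.4) = 10200 × -1.318 = -13447 J.

Q ≈ -13400 J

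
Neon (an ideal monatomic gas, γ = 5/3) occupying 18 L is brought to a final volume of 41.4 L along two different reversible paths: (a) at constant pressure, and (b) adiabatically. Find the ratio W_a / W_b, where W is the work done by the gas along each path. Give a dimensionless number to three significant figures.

Path (a) isobaric: W = P₁(V₂ − V₁) → W_a/(P₁V₁) = 1.3.
Path (b) adiabatic: W = P₁V₁(1 − (V₁/V₂)^(γ−1))/(γ−1) → W_b/(P₁V₁) = 0.6391.
W_a / W_b = 1.3 / 0.6391 = 2.034.

W_a / W_b ≈ 2.03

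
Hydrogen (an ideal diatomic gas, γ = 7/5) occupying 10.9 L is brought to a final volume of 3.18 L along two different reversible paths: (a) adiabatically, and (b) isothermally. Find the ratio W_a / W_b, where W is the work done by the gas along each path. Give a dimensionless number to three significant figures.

W_a / W_b ≈ 1.29

Path (a) adiabatic: W = P₁V₁(1 − (V₁/V₂)^(γ−1))/(γ−1) → W_a/(P₁V₁) = -1.592.
Path (b) isothermal: W = P₁V₁ ln(V₂/V₁) → W_b/(P₁V₁) = -1.232.
W_a / W_b = -1.592 / -1.232 = 1.292.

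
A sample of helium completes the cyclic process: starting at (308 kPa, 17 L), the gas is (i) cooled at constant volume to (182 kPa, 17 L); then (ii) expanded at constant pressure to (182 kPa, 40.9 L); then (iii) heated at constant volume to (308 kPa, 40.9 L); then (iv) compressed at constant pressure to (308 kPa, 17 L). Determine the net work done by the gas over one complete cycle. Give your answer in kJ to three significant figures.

Constant-volume legs do no work.
W(ii) = (182)(40.9 − 17) = 4350 J; W(iv) = (308)(17 − 40.9) = -7361 J.
W_net = 4350 − 7361 = -3011 J (the counter-clockwise enclosed area).

W_net ≈ -3.01 kJ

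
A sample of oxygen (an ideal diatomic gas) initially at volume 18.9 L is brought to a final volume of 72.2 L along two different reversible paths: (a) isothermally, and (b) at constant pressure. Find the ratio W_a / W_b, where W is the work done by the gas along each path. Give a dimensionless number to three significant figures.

Path (a) isothermal: W = P₁V₁ ln(V₂/V₁) → W_a/(P₁V₁) = 1.34.
Path (b) isobaric: W = P₁(V₂ − V₁) → W_b/(P₁V₁) = 2.82.
W_a / W_b = 1.34 / 2.82 = 0.4753.

W_a / W_b ≈ 0.475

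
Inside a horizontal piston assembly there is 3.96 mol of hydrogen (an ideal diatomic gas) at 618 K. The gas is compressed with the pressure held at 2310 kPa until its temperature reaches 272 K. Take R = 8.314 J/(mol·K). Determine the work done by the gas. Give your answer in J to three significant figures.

W ≈ -11400 J

Isobaric: W = P ΔV = nR ΔT.
W = (3.96)(8.314)(272 − 618) = -11392 J.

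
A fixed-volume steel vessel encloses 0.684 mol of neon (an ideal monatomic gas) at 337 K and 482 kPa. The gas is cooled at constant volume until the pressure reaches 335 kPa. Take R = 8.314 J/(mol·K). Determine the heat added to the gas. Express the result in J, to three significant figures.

Constant volume ⇒ W = 0, so Q = ΔU = nCᵥΔT with Cᵥ = 3R/2 = 12.47 J/(mol·K).
At constant V, T₂/T₁ = P₂/P₁ ⇒ ΔT = T₁(P₂/P₁ − 1) = 337·(335/482 − 1) = -102.8 K.
ΔU = (0.684)(12.47)(-102.8) = -876.7 J.

Q ≈ -877 J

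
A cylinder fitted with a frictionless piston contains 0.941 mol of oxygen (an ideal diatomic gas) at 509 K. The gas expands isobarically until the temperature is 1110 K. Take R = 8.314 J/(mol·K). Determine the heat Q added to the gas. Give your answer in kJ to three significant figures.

Isobaric: W = nRΔT = (0.941)(8.314)(601) = 4702 J.
ΔU = nCᵥΔT with Cᵥ = 5R/2: ΔU = (0.941)(20.79)(601) = 11755 J.
Q = ΔU + W = 11755 + 4702 = 16457 J.

Q ≈ 16.5 kJ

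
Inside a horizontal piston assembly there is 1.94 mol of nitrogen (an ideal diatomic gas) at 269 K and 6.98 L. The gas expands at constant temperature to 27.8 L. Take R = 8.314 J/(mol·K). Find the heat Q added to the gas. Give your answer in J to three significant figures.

Isothermal ⇒ ΔU = 0, so Q = W = nRT ln(V₂/V₁).
Q = (1.94)(8.314)(269) ln(27.8/6.98) = 4339 × 1.382 = 5996 J.

Q ≈ 6000 J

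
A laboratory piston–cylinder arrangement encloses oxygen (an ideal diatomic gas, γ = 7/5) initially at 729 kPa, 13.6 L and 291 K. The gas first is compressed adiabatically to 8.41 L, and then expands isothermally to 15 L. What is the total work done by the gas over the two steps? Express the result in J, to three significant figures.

Step 1 (adiabatic): W = (P₁V₁ − P₂V₂)/(γ−1) = (9914 − 12016)/0.4 = -5254 J.
After step 1: P = 1429 kPa, V = 8.41 L, T = 352.7 K.
Step 2 (isothermal): W = P₁V₁ ln(V₂/V₁) = (12016) ln(15/8.41) = 6953 J.
W_total = -5254 + 6953 = 1699 J.

W_total ≈ 1700 J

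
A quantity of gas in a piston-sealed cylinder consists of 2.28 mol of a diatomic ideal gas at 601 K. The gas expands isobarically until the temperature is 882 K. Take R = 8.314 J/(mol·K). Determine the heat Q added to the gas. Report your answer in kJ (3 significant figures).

Isobaric: W = nRΔT = (2.28)(8.314)(281) = 5327 J.
ΔU = nCᵥΔT with Cᵥ = 5R/2: ΔU = (2.28)(20.79)(281) = 13317 J.
Q = ΔU + W = 13317 + 5327 = 18643 J.

Q ≈ 18.6 kJ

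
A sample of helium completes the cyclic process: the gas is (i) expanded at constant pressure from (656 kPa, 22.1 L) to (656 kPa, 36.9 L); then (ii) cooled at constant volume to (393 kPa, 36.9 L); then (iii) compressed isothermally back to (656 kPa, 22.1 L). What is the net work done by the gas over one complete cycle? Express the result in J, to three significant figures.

Leg (i): W = PΔV = (656)(36.9 − 22.1) = 9709 J.
Leg (ii): W = 0.
Leg (iii): W = PᵢVᵢ ln(V_f/Vᵢ) = (14502) ln(22.1/36.9) = -7434 J.
W_net = 9709 − 7434 = 2275 J.

W_net ≈ 2270 J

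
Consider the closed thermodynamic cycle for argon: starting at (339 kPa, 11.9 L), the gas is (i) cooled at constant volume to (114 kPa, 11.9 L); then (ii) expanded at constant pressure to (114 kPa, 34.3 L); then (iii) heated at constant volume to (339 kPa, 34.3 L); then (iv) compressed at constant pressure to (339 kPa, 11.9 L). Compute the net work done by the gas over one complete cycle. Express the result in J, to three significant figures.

Constant-volume legs do no work.
W(ii) = (114)(34.3 − 11.9) = 2554 J; W(iv) = (339)(11.9 − 34.3) = -7594 J.
W_net = 2554 − 7594 = -5040 J (the counter-clockwise enclosed area).

W_net ≈ -5040 J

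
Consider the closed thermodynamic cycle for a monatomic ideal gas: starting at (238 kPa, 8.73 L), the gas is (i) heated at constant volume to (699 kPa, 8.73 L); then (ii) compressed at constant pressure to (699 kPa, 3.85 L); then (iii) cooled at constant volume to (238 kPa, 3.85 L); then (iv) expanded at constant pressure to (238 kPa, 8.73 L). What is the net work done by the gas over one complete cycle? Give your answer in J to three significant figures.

W_net ≈ -2250 J

Constant-volume legs do no work.
W(ii) = (699)(3.85 − 8.73) = -3411 J; W(iv) = (238)(8.73 − 3.85) = 1161 J.
W_net = -3411 + 1161 = -2250 J (the counter-clockwise enclosed area).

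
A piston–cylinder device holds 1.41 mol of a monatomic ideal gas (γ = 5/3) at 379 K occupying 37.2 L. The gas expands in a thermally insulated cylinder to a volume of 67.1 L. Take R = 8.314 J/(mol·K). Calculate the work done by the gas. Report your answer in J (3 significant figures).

W ≈ 2170 J

Adiabatic: TV^(γ−1) = const with γ = 5/3.
T₂ = T₁ (V₁/V₂)^(γ−1) = 379 × (37.2/67.1)^0.667 = 379 × 0.6749 = 255.8 K.
W_by = nCᵥ(T₁ − T₂) = (1.41)(12.47)(379 − 255.8) = 2167 J.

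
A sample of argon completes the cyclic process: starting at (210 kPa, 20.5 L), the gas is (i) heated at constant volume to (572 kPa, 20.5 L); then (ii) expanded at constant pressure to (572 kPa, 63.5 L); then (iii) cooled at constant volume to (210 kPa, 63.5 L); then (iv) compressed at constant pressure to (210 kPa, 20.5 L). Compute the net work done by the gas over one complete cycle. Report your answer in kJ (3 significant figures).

Constant-volume legs do no work.
W(ii) = (572)(63.5 − 20.5) = 24596 J; W(iv) = (210)(20.5 − 63.5) = -9030 J.
W_net = 24596 − 9030 = 15566 J (the clockwise enclosed area).

W_net ≈ 15.6 kJ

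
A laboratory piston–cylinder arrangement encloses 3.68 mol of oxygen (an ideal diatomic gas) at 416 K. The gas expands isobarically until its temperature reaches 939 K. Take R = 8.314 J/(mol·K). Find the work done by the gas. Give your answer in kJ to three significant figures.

W ≈ 16.0 kJ

Isobaric: W = P ΔV = nR ΔT.
W = (3.68)(8.314)(939 − 416) = 16001 J.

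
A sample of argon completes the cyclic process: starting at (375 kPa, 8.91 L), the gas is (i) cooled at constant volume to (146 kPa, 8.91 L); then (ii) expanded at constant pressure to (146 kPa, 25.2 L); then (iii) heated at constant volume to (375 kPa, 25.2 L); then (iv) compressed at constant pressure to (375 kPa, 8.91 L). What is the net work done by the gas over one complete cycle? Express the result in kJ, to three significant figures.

W_net ≈ -3.73 kJ

Constant-volume legs do no work.
W(ii) = (146)(25.2 − 8.91) = 2378 J; W(iv) = (375)(8.91 − 25.2) = -6109 J.
W_net = 2378 − 6109 = -3730 J (the counter-clockwise enclosed area).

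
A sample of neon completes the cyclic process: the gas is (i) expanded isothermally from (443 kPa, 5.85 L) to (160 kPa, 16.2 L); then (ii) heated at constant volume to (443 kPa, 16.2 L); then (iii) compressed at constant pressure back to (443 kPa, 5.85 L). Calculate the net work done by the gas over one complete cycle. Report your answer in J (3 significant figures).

W_net ≈ -1950 J

Leg (i): W = PᵢVᵢ ln(V_f/Vᵢ) = (2592) ln(16.2/5.85) = 2640 J.
Leg (ii): W = 0.
Leg (iii): W = PΔV = (443)(5.85 − 16.2) = -4585 J.
W_net = 2640 − 4585 = -1945 J.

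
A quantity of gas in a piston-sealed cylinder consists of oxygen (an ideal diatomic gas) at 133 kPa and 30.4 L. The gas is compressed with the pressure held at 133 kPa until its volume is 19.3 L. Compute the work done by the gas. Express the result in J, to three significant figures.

W ≈ -1480 J

Isobaric: W = P ΔV.
W = (133 kPa)(19.3 − 30.4 L) = (133)(-11.1) = -1476 J.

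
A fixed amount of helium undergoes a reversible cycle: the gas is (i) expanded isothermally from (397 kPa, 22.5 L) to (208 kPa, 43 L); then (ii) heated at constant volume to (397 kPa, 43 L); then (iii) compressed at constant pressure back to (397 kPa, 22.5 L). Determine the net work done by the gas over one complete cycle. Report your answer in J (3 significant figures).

Leg (i): W = PᵢVᵢ ln(V_f/Vᵢ) = (8932) ln(43/22.5) = 5785 J.
Leg (ii): W = 0.
Leg (iii): W = PΔV = (397)(22.5 − 43) = -8138 J.
W_net = 5785 − 8138 = -2353 J.

W_net ≈ -2350 J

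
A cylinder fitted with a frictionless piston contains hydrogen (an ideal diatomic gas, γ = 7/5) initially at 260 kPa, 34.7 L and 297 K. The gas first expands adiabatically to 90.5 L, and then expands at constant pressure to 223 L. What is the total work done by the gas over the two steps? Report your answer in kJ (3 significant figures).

Step 1 (adiabatic): W = (P₁V₁ − P₂V₂)/(γ−1) = (9022 − 6149)/0.4 = 7184 J.
After step 1: P = 67.94 kPa, V = 90.5 L, T = 202.4 K.
Step 2 (isobaric): W = PΔV = (67.94 kPa)(223 − 90.5 L) = 9002 J.
W_total = 7184 + 9002 = 16186 J.

W_total ≈ 16.2 kJ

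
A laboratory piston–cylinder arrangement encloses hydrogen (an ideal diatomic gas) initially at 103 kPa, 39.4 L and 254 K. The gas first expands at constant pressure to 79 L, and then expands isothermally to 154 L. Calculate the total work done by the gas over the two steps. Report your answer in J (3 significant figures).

W_total ≈ 9510 J

Step 1 (isobaric): W = PΔV = (103 kPa)(79 − 39.4 L) = 4079 J.
After step 1: P = 103 kPa, V = 79 L, T = 509.3 K.
Step 2 (isothermal): W = P₁V₁ ln(V₂/V₁) = (8137) ln(154/79) = 5431 J.
W_total = 4079 + 5431 = 9510 J.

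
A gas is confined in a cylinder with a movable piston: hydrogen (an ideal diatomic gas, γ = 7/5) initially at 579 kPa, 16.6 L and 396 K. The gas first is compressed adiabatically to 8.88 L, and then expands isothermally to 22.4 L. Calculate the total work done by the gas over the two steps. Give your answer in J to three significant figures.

Step 1 (adiabatic): W = (P₁V₁ − P₂V₂)/(γ−1) = (9611 − 12344)/0.4 = -6832 J.
After step 1: P = 1390 kPa, V = 8.88 L, T = 508.6 K.
Step 2 (isothermal): W = P₁V₁ ln(V₂/V₁) = (12344) ln(22.4/8.88) = 11422 J.
W_total = -6832 + 11422 = 4590 J.

W_total ≈ 4590 J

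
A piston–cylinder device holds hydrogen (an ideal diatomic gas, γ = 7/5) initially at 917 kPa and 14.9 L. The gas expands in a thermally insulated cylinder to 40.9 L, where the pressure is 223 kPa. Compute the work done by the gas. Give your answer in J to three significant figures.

W ≈ 11400 J

Adiabatic: W = (P₁V₁ − P₂V₂)/(γ − 1) with γ = 7/5.
P₁V₁ = 13663 J, P₂V₂ = 9121 J.
W = (13663 − 9121) / 0.4 = 11357 J.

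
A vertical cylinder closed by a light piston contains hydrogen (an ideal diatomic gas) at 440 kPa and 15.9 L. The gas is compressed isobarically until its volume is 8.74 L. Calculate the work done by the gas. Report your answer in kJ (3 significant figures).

Isobaric: W = P ΔV.
W = (440 kPa)(8.74 − 15.9 L) = (440)(-7.16) = -3150 J.

W ≈ -3.15 kJ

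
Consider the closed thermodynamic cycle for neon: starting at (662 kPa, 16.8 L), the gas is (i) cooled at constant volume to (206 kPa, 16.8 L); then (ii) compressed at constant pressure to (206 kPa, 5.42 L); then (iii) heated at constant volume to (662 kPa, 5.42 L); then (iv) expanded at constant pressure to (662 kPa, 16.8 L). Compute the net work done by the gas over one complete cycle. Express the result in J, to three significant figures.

W_net ≈ 5190 J

Constant-volume legs do no work.
W(ii) = (206)(5.42 − 16.8) = -2344 J; W(iv) = (662)(16.8 − 5.42) = 7534 J.
W_net = -2344 + 7534 = 5189 J (the clockwise enclosed area).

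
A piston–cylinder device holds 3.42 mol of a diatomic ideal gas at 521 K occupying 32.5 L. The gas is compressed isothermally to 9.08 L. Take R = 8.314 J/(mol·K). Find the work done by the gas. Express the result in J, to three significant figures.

Isothermal: W = nRT ln(V₂/V₁).
W = (3.42)(8.314)(521) × ln(9.08/32.5)
  = 14814 × -1.275
W_by_gas = -18890 J.

W ≈ -18900 J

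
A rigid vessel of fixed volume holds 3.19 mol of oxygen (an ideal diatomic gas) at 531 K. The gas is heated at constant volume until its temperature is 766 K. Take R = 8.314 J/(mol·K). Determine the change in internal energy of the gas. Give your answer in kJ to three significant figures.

Constant volume ⇒ W = 0, so Q = ΔU = nCᵥΔT with Cᵥ = 5R/2 = 20.79 J/(mol·K).
ΔU = (3.19)(20.79)(766 − 531) = 15581 J.

ΔU ≈ 15.6 kJ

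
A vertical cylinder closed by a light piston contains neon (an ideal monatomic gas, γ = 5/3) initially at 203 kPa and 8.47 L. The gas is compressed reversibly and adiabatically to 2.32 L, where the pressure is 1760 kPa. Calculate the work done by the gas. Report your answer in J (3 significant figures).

W ≈ -3550 J

Adiabatic: W = (P₁V₁ − P₂V₂)/(γ − 1) with γ = 5/3.
P₁V₁ = 1719 J, P₂V₂ = 4083 J.
W = (1719 − 4083) / 0.6667 = -3546 J.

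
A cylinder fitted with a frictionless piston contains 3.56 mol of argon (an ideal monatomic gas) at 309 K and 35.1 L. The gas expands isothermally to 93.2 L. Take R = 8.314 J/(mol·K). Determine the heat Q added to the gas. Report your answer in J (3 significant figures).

Q ≈ 8930 J

Isothermal ⇒ ΔU = 0, so Q = W = nRT ln(V₂/V₁).
Q = (3.56)(8.314)(309) ln(93.2/35.1) = 9146 × 0.9765 = 8931 J.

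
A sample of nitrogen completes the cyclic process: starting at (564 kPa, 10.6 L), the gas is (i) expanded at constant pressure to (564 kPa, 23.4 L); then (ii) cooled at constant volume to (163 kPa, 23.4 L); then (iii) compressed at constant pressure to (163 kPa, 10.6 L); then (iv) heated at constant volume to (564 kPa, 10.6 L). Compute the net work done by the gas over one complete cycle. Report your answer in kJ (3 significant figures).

W_net ≈ 5.13 kJ

Constant-volume legs do no work.
W(i) = (564)(23.4 − 10.6) = 7219 J; W(iii) = (163)(10.6 − 23.4) = -2086 J.
W_net = 7219 − 2086 = 5133 J (the clockwise enclosed area).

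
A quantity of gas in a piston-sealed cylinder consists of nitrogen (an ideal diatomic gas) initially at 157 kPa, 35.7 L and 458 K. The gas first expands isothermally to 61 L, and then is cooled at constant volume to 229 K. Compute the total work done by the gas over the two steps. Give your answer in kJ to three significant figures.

Step 1 (isothermal): W = P₁V₁ ln(V₂/V₁) = (5605) ln(61/35.7) = 3003 J.
Step 2 (isochoric): W = 0 (constant volume).
W_total = 3003 + 0 = 3003 J.

W_total ≈ 3.00 kJ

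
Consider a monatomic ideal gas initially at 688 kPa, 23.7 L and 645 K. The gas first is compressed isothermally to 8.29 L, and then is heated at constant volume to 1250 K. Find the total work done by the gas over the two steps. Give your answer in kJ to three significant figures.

Step 1 (isothermal): W = P₁V₁ ln(V₂/V₁) = (16306) ln(8.29/23.7) = -17128 J.
Step 2 (isochoric): W = 0 (constant volume).
W_total = -17128 + 0 = -17128 J.

W_total ≈ -17.1 kJ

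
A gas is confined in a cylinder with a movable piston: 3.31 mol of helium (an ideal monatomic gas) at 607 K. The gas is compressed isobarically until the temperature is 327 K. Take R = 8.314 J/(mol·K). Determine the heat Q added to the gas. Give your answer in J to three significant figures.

Isobaric: W = nRΔT = (3.31)(8.314)(-280) = -7705 J.
ΔU = nCᵥΔT with Cᵥ = 3R/2: ΔU = (3.31)(12.47)(-280) = -11558 J.
Q = ΔU + W = -11558 − 7705 = -19264 J.

Q ≈ -19300 J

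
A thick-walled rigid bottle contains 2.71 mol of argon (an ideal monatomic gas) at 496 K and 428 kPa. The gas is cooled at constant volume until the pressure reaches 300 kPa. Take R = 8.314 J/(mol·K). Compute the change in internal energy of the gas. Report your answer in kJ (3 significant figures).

ΔU ≈ -5.01 kJ

Constant volume ⇒ W = 0, so Q = ΔU = nCᵥΔT with Cᵥ = 3R/2 = 12.47 J/(mol·K).
At constant V, T₂/T₁ = P₂/P₁ ⇒ ΔT = T₁(P₂/P₁ − 1) = 496·(300/428 − 1) = -148.3 K.
ΔU = (2.71)(12.47)(-148.3) = -5013 J.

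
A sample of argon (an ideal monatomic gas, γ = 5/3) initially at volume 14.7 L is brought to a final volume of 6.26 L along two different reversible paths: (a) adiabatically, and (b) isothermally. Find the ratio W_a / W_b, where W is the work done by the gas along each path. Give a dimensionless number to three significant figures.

W_a / W_b ≈ 1.35

Path (a) adiabatic: W = P₁V₁(1 − (V₁/V₂)^(γ−1))/(γ−1) → W_a/(P₁V₁) = -1.15.
Path (b) isothermal: W = P₁V₁ ln(V₂/V₁) → W_b/(P₁V₁) = -0.8537.
W_a / W_b = -1.15 / -0.8537 = 1.347.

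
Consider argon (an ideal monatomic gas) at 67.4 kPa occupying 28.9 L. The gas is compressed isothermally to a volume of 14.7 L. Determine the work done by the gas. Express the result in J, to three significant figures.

Isothermal: W = nRT ln(V₂/V₁) = P₁V₁ ln(V₂/V₁).
P₁V₁ = (67.4 kPa)(28.9 L) = 1948 J.
W = 1948 × ln(14.7/28.9) = 1948 × -0.676
W_by_gas = -1317 J.

W ≈ -1320 J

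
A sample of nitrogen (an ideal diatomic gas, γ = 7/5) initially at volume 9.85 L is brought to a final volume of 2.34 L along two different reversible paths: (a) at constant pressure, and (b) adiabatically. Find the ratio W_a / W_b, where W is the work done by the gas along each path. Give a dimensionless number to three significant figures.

W_a / W_b ≈ 0.393

Path (a) isobaric: W = P₁(V₂ − V₁) → W_a/(P₁V₁) = -0.7624.
Path (b) adiabatic: W = P₁V₁(1 − (V₁/V₂)^(γ−1))/(γ−1) → W_b/(P₁V₁) = -1.943.
W_a / W_b = -0.7624 / -1.943 = 0.3925.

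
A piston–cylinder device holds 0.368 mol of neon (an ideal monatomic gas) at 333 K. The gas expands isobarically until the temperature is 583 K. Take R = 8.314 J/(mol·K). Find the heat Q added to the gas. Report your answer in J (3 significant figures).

Q ≈ 1910 J

Isobaric: W = nRΔT = (0.368)(8.314)(250) = 764.9 J.
ΔU = nCᵥΔT with Cᵥ = 3R/2: ΔU = (0.368)(12.47)(250) = 1147 J.
Q = ΔU + W = 1147 + 764.9 = 1912 J.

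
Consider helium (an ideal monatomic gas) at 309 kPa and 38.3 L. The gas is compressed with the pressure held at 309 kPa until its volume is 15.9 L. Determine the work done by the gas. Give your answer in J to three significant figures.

W ≈ -6920 J

Isobaric: W = P ΔV.
W = (309 kPa)(15.9 − 38.3 L) = (309)(-22.4) = -6922 J.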